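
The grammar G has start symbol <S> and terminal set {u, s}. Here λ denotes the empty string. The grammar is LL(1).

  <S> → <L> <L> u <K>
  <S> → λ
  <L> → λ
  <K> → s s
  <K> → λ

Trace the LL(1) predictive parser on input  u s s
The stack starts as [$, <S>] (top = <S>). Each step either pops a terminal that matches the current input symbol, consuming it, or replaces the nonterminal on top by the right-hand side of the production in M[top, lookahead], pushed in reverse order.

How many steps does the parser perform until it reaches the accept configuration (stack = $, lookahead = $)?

     Stack            Input    Action
  1  $ <S>            u s s $  expand <S> → <L> <L> u <K>
  2  $ <K> u <L> <L>  u s s $  expand <L> → λ
  3  $ <K> u <L>      u s s $  expand <L> → λ
  4  $ <K> u          u s s $  match u
  5  $ <K>            s s $    expand <K> → s s
  6  $ s s            s s $    match s
  7  $ s              s $      match s
Accept reached after 7 steps.

7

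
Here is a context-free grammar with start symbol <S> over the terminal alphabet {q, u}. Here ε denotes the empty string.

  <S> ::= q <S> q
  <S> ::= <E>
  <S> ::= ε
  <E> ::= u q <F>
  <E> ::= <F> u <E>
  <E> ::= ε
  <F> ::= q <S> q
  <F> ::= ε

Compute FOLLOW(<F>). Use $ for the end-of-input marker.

FIRST(<F>): from <F>::=q <S> q we get {q}; from <F>::=ε we get {ε}. So FIRST(<F>) = {ε, q}.
FIRST(<E>): from <E>::=u q <F> we get {u}; from <E>::=<F> u <E> we get {q, u}; from <E>::=ε we get {ε}. So FIRST(<E>) = {ε, q, u}.
FIRST(<S>): from <S>::=q <S> q we get {q}; from <S>::=<E> we get {ε, q, u}; from <S>::=ε we get {ε}. So FIRST(<S>) = {ε, q, u}.
FOLLOW(<S>) includes $ since <S> is the start symbol.
FOLLOW(<S>): in <S>::=q <S> q, <S> is followed by q with FIRST {q}; in <F>::=q <S> q, <S> is followed by q with FIRST {q}. Thus FOLLOW(<S>) = {$, q}.
FOLLOW(<E>): in <S>::=<E>, the suffix after <E> is empty, so FOLLOW(<E>) ⊇ FOLLOW(<S>) = {$, q}; in <E>::=<F> u <E>, the suffix after <E> is empty (adds nothing new). Thus FOLLOW(<E>) = {$, q}.
FOLLOW(<F>): in <E>::=u q <F>, the suffix after <F> is empty, so FOLLOW(<F>) ⊇ FOLLOW(<E>) = {$, q}; in <E>::=<F> u <E>, <F> is followed by u <E> with FIRST {u}. Thus FOLLOW(<F>) = {$, q, u}.

{$, q, u}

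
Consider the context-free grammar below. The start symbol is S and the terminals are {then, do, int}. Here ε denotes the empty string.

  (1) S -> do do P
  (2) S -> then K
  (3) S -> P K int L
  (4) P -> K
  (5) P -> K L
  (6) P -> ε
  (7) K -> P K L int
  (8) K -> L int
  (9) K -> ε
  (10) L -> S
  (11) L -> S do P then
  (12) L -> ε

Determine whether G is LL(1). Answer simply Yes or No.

FIRST(S) = {do, int, then}
FIRST(P) = {ε, do, int, then}
FIRST(K) = {ε, do, int, then}
FIRST(L) = {ε, do, int, then}
FOLLOW(S) = {$, do, int, then}
FOLLOW(P) = {$, do, int, then}
FOLLOW(K) = {$, do, int, then}
FOLLOW(L) = {$, do, int, then}
Cell M[K, do] receives both K -> P K L int and K -> L int and K -> ε — the grammar is not LL(1).

No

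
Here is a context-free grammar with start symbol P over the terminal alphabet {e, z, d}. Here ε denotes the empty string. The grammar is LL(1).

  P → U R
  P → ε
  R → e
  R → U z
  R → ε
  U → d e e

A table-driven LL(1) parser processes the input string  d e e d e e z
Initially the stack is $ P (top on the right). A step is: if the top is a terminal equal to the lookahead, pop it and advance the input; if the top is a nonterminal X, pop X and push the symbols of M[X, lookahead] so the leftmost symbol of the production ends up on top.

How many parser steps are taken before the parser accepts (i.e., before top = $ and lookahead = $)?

11

step 1: stack=$ P  input=d e e d e e z $  — expand P → U R
step 2: stack=$ R U  input=d e e d e e z $  — expand U → d e e
step 3: stack=$ R e e d  input=d e e d e e z $  — match d
step 4: stack=$ R e e  input=e e d e e z $  — match e
step 5: stack=$ R e  input=e d e e z $  — match e
step 6: stack=$ R  input=d e e z $  — expand R → U z
step 7: stack=$ z U  input=d e e z $  — expand U → d e e
step 8: stack=$ z e e d  input=d e e z $  — match d
step 9: stack=$ z e e  input=e e z $  — match e
step 10: stack=$ z e  input=e z $  — match e
step 11: stack=$ z  input=z $  — match z
Accept reached after 11 steps.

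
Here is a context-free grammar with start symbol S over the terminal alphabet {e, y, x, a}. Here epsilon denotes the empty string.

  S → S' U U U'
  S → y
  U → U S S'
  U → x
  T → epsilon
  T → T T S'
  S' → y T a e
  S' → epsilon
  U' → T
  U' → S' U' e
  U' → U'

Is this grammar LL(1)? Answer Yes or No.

FIRST(S) = {x, y}
FIRST(U) = {x}
FIRST(T) = {epsilon, y}
FIRST(S') = {epsilon, y}
FIRST(U') = {epsilon, e, y}
FOLLOW(S) = {$, e, x, y}
FOLLOW(U) = {$, e, x, y}
FOLLOW(T) = {$, a, e, x, y}
FOLLOW(S') = {$, a, e, x, y}
FOLLOW(U') = {$, e, x, y}
Cell M[S, y] receives both S → S' U U U' and S → y — the grammar is not LL(1).

No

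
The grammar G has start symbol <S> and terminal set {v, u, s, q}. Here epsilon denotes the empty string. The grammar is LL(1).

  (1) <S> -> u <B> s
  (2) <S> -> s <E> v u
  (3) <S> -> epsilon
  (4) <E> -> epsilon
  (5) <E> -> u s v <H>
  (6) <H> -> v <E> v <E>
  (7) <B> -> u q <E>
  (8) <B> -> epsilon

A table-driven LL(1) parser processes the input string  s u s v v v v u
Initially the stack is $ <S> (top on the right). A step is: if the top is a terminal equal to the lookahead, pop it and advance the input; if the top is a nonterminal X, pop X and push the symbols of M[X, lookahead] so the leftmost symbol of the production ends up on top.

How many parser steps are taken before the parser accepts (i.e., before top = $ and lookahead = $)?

      Stack              Input              Action
   1  $ <S>              s u s v v v v u $  expand <S> -> s <E> v u
   2  $ u v <E> s        s u s v v v v u $  match s
   3  $ u v <E>          u s v v v v u $    expand <E> -> u s v <H>
   4  $ u v <H> v s u    u s v v v v u $    match u
   5  $ u v <H> v s      s v v v v u $      match s
   6  $ u v <H> v        v v v v u $        match v
   7  $ u v <H>          v v v u $          expand <H> -> v <E> v <E>
   8  $ u v <E> v <E> v  v v v u $          match v
   9  $ u v <E> v <E>    v v u $            expand <E> -> epsilon
  10  $ u v <E> v        v v u $            match v
  11  $ u v <E>          v u $              expand <E> -> epsilon
  12  $ u v              v u $              match v
  13  $ u                u $                match u
Accept reached after 13 steps.

13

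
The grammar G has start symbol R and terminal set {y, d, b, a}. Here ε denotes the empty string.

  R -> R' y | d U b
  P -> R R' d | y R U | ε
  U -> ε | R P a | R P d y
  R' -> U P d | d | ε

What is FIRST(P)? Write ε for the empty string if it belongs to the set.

FIRST(R): from R->R' y we get {d, y}; from R->d U b we get {d}. So FIRST(R) = {d, y}.
FIRST(P): from P->R R' d we get {d, y}; from P->y R U we get {y}; from P->ε we get {ε}. So FIRST(P) = {ε, d, y}.
FIRST(U): from U->ε we get {ε}; from U->R P a we get {d, y}; from U->R P d y we get {d, y}. So FIRST(U) = {ε, d, y}.
FIRST(R'): from R'->U P d we get {d, y}; from R'->d we get {d}; from R'->ε we get {ε}. So FIRST(R') = {ε, d, y}.

{ε, d, y}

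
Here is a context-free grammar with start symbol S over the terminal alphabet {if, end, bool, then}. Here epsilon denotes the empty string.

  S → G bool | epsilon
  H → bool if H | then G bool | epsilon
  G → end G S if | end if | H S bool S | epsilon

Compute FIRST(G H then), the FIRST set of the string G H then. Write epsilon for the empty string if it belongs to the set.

FIRST(H): from H→bool if H we get {bool}; from H→then G bool we get {then}; from H→epsilon we get {epsilon}. So FIRST(H) = {epsilon, bool, then}.
FIRST(S): from S→G bool we get {bool, end, then}; from S→epsilon we get {epsilon}. So FIRST(S) = {epsilon, bool, end, then}.
FIRST(G): from G→end G S if we get {end}; from G→end if we get {end}; from G→H S bool S we get {bool, end, then}; from G→epsilon we get {epsilon}. So FIRST(G) = {epsilon, bool, end, then}.
FIRST(G H then): take FIRST of each symbol in turn, carrying on past any symbol whose FIRST contains epsilon; result {bool, end, then}.

{bool, end, then}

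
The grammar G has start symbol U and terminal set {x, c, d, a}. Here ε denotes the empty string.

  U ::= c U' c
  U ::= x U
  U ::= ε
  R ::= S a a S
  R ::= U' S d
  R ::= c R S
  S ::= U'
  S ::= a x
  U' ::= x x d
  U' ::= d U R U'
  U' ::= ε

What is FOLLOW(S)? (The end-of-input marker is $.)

{a, c, d, x}

FIRST(U): from U::=c U' c we get {c}; from U::=x U we get {x}; from U::=ε we get {ε}. So FIRST(U) = {ε, c, x}.
FIRST(U'): from U'::=x x d we get {x}; from U'::=d U R U' we get {d}; from U'::=ε we get {ε}. So FIRST(U') = {ε, d, x}.
FIRST(S): from S::=U' we get {ε, d, x}; from S::=a x we get {a}. So FIRST(S) = {ε, a, d, x}.
FIRST(R): from R::=S a a S we get {a, d, x}; from R::=U' S d we get {a, d, x}; from R::=c R S we get {c}. So FIRST(R) = {a, c, d, x}.
FOLLOW(U) includes $ since U is the start symbol.
FOLLOW(U): in U::=x U, the suffix after U is empty (adds nothing new); in U'::=d U R U', U is followed by R U' with FIRST {a, c, d, x}. Thus FOLLOW(U) = {$, a, c, d, x}.
FOLLOW(R): in R::=c R S, R is followed by S with FIRST {ε, a, d, x}; in R::=c R S, the suffix after R is nullable (adds nothing new); in U'::=d U R U', R is followed by U' with FIRST {ε, d, x}; in U'::=d U R U', the suffix after R is nullable, so FOLLOW(R) ⊇ FOLLOW(U') = {a, c, d, x}. Thus FOLLOW(R) = {a, c, d, x}.
FOLLOW(S): in R::=S a a S (occurrence 1), S is followed by a a S with FIRST {a}; in R::=S a a S (occurrence 2), the suffix after S is empty, so FOLLOW(S) ⊇ FOLLOW(R) = {a, c, d, x}; in R::=U' S d, S is followed by d with FIRST {d}; in R::=c R S, the suffix after S is empty, so FOLLOW(S) ⊇ FOLLOW(R) = {a, c, d, x}. Thus FOLLOW(S) = {a, c, d, x}.
FOLLOW(U'): in U::=c U' c, U' is followed by c with FIRST {c}; in R::=U' S d, U' is followed by S d with FIRST {a, d, x}; in S::=U', the suffix after U' is empty, so FOLLOW(U') ⊇ FOLLOW(S) = {a, c, d, x}; in U'::=d U R U', the suffix after U' is empty (adds nothing new). Thus FOLLOW(U') = {a, c, d, x}.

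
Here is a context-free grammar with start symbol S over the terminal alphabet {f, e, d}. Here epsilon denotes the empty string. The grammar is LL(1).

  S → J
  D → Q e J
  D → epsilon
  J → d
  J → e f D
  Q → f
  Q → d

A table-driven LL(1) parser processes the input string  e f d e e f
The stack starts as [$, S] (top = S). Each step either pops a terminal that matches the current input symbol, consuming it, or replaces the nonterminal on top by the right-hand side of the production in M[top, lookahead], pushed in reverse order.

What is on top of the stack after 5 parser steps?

step 1: stack=$ S  input=e f d e e f $  — expand S → J
step 2: stack=$ J  input=e f d e e f $  — expand J → e f D
step 3: stack=$ D f e  input=e f d e e f $  — match e
step 4: stack=$ D f  input=f d e e f $  — match f
step 5: stack=$ D  input=d e e f $  — expand D → Q e J
Stack after step 5: $ J e Q (top = Q).

Q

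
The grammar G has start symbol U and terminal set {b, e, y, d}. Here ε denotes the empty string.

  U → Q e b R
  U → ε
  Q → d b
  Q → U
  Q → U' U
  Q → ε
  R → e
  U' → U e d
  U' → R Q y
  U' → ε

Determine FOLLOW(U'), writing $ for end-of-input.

{d, e, y}

FIRST(R): from R→e we get {e}. So FIRST(R) = {e}.
FIRST(U): from U→Q e b R we get {d, e}; from U→ε we get {ε}. So FIRST(U) = {ε, d, e}.
FIRST(U'): from U'→U e d we get {d, e}; from U'→R Q y we get {e}; from U'→ε we get {ε}. So FIRST(U') = {ε, d, e}.
FIRST(Q): from Q→d b we get {d}; from Q→U we get {ε, d, e}; from Q→U' U we get {ε, d, e}; from Q→ε we get {ε}. So FIRST(Q) = {ε, d, e}.
FOLLOW(U) includes $ since U is the start symbol.
FOLLOW(Q): in U→Q e b R, Q is followed by e b R with FIRST {e}; in U'→R Q y, Q is followed by y with FIRST {y}. Thus FOLLOW(Q) = {e, y}.
FOLLOW(U): in Q→U, the suffix after U is empty, so FOLLOW(U) ⊇ FOLLOW(Q) = {e, y}; in Q→U' U, the suffix after U is empty, so FOLLOW(U) ⊇ FOLLOW(Q) = {e, y}; in U'→U e d, U is followed by e d with FIRST {e}. Thus FOLLOW(U) = {$, e, y}.
FOLLOW(R): in U→Q e b R, the suffix after R is empty, so FOLLOW(R) ⊇ FOLLOW(U) = {$, e, y}; in U'→R Q y, R is followed by Q y with FIRST {d, e, y}. Thus FOLLOW(R) = {$, d, e, y}.
FOLLOW(U'): in Q→U' U, U' is followed by U with FIRST {ε, d, e}; in Q→U' U, the suffix after U' is nullable, so FOLLOW(U') ⊇ FOLLOW(Q) = {e, y}. Thus FOLLOW(U') = {d, e, y}.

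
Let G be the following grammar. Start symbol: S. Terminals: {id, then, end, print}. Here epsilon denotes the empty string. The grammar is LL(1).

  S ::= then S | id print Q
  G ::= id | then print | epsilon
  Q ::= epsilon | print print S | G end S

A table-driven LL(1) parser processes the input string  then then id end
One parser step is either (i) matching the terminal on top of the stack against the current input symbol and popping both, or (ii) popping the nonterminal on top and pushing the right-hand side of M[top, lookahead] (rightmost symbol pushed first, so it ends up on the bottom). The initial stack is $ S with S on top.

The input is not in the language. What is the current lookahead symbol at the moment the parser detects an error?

end

     Stack         Input               Action
  1  $ S           then then id end $  expand S ::= then S
  2  $ S then      then then id end $  match then
  3  $ S           then id end $       expand S ::= then S
  4  $ S then      then id end $       match then
  5  $ S           id end $            expand S ::= id print Q
  6  $ Q print id  id end $            match id
  7  $ Q print     end $               error: top is terminal print but lookahead is end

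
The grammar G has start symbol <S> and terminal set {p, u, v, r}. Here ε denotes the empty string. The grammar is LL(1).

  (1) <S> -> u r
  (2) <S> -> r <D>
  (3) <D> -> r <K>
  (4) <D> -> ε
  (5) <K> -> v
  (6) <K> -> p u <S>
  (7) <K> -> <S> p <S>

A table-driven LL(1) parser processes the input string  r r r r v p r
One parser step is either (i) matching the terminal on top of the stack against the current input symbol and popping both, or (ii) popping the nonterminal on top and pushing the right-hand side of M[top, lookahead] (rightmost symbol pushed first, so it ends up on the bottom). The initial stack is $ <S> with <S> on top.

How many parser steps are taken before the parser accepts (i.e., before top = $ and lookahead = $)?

      Stack          Input            Action
   1  $ <S>          r r r r v p r $  expand <S> -> r <D>
   2  $ <D> r        r r r r v p r $  match r
   3  $ <D>          r r r v p r $    expand <D> -> r <K>
   4  $ <K> r        r r r v p r $    match r
   5  $ <K>          r r v p r $      expand <K> -> <S> p <S>
   6  $ <S> p <S>    r r v p r $      expand <S> -> r <D>
   7  $ <S> p <D> r  r r v p r $      match r
   8  $ <S> p <D>    r v p r $        expand <D> -> r <K>
   9  $ <S> p <K> r  r v p r $        match r
  10  $ <S> p <K>    v p r $          expand <K> -> v
  11  $ <S> p v      v p r $          match v
  12  $ <S> p        p r $            match p
  13  $ <S>          r $              expand <S> -> r <D>
  14  $ <D> r        r $              match r
  15  $ <D>          $                expand <D> -> ε
Accept reached after 15 steps.

15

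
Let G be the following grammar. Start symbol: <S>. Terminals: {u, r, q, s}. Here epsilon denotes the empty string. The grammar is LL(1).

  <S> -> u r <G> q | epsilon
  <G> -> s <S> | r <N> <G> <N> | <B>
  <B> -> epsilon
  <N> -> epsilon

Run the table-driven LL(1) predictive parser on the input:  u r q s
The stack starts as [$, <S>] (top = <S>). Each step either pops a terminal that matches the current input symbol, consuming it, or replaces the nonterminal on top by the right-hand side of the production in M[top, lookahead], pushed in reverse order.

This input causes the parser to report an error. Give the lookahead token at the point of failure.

s

step 1: stack=$ <S>  input=u r q s $  — expand <S> -> u r <G> q
step 2: stack=$ q <G> r u  input=u r q s $  — match u
step 3: stack=$ q <G> r  input=r q s $  — match r
step 4: stack=$ q <G>  input=q s $  — expand <G> -> <B>
step 5: stack=$ q <B>  input=q s $  — expand <B> -> epsilon
step 6: stack=$ q  input=q s $  — match q
step 7: stack=$  input=s $  — error: stack empty but input remains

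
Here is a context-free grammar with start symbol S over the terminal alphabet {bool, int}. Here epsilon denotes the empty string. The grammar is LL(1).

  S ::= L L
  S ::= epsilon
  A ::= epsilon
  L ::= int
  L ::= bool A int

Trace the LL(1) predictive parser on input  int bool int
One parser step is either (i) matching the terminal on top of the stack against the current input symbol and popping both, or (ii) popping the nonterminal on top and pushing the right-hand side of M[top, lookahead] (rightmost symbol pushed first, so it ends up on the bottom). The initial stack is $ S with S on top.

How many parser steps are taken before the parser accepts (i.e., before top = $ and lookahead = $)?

step 1: stack=$ S  input=int bool int $  — expand S ::= L L
step 2: stack=$ L L  input=int bool int $  — expand L ::= int
step 3: stack=$ L int  input=int bool int $  — match int
step 4: stack=$ L  input=bool int $  — expand L ::= bool A int
step 5: stack=$ int A bool  input=bool int $  — match bool
step 6: stack=$ int A  input=int $  — expand A ::= epsilon
step 7: stack=$ int  input=int $  — match int
Accept reached after 7 steps.

7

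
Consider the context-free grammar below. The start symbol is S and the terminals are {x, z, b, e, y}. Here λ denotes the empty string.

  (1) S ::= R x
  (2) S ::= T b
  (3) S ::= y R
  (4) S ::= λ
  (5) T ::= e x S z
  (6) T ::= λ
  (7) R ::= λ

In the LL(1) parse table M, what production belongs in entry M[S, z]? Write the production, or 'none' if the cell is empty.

S ::= λ

FIRST(T) = {λ, e}
FIRST(R) = {λ}
FIRST(S) = {λ, b, e, x, y}  (via R x, T b)
FOLLOW(S) includes $ since S is the start symbol.
FOLLOW(S): in T::=e x S z, S is followed by z with FIRST {z}. Thus FOLLOW(S) = {$, z}.
For S ::= R x: FIRST(R x) = {x}, so it goes in M[S, t] for t ∈ {x}.
For S ::= T b: FIRST(T b) = {b, e}, so it goes in M[S, t] for t ∈ {b, e}.
For S ::= y R: FIRST(y R) = {y}, so it goes in M[S, t] for t ∈ {y}.
For S ::= λ: FIRST(λ) = {λ}, so it goes in M[S, t] for t ∈ {}; since λ ∈ FIRST, also for every t ∈ FOLLOW(S) = {$, z}.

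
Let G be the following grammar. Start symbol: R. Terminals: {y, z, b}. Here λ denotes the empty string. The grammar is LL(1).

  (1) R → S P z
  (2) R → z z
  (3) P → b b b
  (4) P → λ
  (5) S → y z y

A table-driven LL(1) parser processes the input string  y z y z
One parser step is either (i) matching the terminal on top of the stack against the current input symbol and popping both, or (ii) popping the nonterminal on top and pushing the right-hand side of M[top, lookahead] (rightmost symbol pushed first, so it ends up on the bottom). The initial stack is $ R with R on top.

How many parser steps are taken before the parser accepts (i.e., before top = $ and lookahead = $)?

7

     Stack        Input      Action
  1  $ R          y z y z $  expand R → S P z
  2  $ z P S      y z y z $  expand S → y z y
  3  $ z P y z y  y z y z $  match y
  4  $ z P y z    z y z $    match z
  5  $ z P y      y z $      match y
  6  $ z P        z $        expand P → λ
  7  $ z          z $        match z
Accept reached after 7 steps.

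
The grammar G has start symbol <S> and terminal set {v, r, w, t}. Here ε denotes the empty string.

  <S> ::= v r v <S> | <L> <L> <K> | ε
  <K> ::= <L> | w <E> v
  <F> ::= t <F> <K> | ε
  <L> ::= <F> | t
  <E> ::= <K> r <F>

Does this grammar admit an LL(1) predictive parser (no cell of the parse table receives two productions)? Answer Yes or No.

No

FIRST(<S>) = {ε, t, v, w}
FIRST(<K>) = {ε, t, w}
FIRST(<F>) = {ε, t}
FIRST(<L>) = {ε, t}
FIRST(<E>) = {r, t, w}
FOLLOW(<S>) = {$}
FOLLOW(<K>) = {$, r, t, v, w}
FOLLOW(<F>) = {$, r, t, v, w}
FOLLOW(<L>) = {$, r, t, v, w}
FOLLOW(<E>) = {v}
Cell M[<F>, t] receives both <F> ::= t <F> <K> and <F> ::= ε — the grammar is not LL(1).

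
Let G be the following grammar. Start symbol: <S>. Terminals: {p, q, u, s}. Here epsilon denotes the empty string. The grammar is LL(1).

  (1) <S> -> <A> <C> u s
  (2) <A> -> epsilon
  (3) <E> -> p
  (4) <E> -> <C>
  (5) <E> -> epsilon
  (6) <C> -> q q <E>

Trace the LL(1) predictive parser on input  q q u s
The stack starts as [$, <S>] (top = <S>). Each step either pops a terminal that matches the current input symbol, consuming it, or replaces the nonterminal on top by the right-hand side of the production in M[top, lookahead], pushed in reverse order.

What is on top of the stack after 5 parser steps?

     Stack          Input      Action
  1  $ <S>          q q u s $  expand <S> -> <A> <C> u s
  2  $ s u <C> <A>  q q u s $  expand <A> -> epsilon
  3  $ s u <C>      q q u s $  expand <C> -> q q <E>
  4  $ s u <E> q q  q q u s $  match q
  5  $ s u <E> q    q u s $    match q
Stack after step 5: $ s u <E> (top = <E>).

<E>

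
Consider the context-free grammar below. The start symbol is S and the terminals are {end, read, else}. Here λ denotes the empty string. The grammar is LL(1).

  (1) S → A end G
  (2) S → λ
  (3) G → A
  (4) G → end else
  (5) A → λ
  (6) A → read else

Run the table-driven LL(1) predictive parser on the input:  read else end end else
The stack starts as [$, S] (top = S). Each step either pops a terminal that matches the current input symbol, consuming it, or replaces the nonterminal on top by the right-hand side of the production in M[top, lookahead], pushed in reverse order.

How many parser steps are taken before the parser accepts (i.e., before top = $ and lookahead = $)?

step 1: stack=$ S  input=read else end end else $  — expand S → A end G
step 2: stack=$ G end A  input=read else end end else $  — expand A → read else
step 3: stack=$ G end else read  input=read else end end else $  — match read
step 4: stack=$ G end else  input=else end end else $  — match else
step 5: stack=$ G end  input=end end else $  — match end
step 6: stack=$ G  input=end else $  — expand G → end else
step 7: stack=$ else end  input=end else $  — match end
step 8: stack=$ else  input=else $  — match else
Accept reached after 8 steps.

8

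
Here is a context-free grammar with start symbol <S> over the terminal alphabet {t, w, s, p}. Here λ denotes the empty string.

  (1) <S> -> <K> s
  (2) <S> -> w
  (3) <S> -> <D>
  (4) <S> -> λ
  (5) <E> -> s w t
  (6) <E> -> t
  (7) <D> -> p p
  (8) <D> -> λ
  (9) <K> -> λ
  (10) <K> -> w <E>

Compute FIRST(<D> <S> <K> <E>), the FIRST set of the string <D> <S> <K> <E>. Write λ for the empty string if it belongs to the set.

{p, s, t, w}

FIRST(<E>): from <E>->s w t we get {s}; from <E>->t we get {t}. So FIRST(<E>) = {s, t}.
FIRST(<D>): from <D>->p p we get {p}; from <D>->λ we get {λ}. So FIRST(<D>) = {λ, p}.
FIRST(<K>): from <K>->λ we get {λ}; from <K>->w <E> we get {w}. So FIRST(<K>) = {λ, w}.
FIRST(<S>): from <S>-><K> s we get {s, w}; from <S>->w we get {w}; from <S>-><D> we get {λ, p}; from <S>->λ we get {λ}. So FIRST(<S>) = {λ, p, s, w}.
FIRST(<D> <S> <K> <E>): take FIRST of each symbol in turn, carrying on past any symbol whose FIRST contains λ; result {p, s, t, w}.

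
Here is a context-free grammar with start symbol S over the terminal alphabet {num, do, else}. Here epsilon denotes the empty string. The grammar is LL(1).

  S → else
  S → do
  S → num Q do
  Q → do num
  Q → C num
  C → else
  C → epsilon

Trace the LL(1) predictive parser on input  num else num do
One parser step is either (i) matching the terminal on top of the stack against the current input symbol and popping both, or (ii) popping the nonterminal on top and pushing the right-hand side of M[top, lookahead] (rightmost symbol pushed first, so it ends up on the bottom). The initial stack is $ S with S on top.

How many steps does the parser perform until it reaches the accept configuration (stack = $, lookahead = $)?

     Stack          Input              Action
  1  $ S            num else num do $  expand S → num Q do
  2  $ do Q num     num else num do $  match num
  3  $ do Q         else num do $      expand Q → C num
  4  $ do num C     else num do $      expand C → else
  5  $ do num else  else num do $      match else
  6  $ do num       num do $           match num
  7  $ do           do $               match do
Accept reached after 7 steps.

7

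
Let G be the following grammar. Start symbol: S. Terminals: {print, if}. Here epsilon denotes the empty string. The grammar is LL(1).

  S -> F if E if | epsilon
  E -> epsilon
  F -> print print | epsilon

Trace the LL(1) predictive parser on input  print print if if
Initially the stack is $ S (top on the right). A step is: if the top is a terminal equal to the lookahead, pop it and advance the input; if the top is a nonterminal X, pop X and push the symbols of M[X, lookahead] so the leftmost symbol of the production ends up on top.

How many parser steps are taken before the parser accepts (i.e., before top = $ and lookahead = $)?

7

step 1: stack=$ S  input=print print if if $  — expand S -> F if E if
step 2: stack=$ if E if F  input=print print if if $  — expand F -> print print
step 3: stack=$ if E if print print  input=print print if if $  — match print
step 4: stack=$ if E if print  input=print if if $  — match print
step 5: stack=$ if E if  input=if if $  — match if
step 6: stack=$ if E  input=if $  — expand E -> epsilon
step 7: stack=$ if  input=if $  — match if
Accept reached after 7 steps.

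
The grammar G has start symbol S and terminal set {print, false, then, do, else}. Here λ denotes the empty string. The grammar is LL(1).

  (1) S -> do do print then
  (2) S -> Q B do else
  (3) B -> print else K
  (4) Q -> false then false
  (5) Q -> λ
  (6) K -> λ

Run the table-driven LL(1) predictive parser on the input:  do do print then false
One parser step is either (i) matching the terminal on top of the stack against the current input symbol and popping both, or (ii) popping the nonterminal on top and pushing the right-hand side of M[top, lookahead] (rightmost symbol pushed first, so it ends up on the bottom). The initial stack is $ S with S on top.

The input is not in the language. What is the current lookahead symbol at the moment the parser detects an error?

false

step 1: stack=$ S  input=do do print then false $  — expand S -> do do print then
step 2: stack=$ then print do do  input=do do print then false $  — match do
step 3: stack=$ then print do  input=do print then false $  — match do
step 4: stack=$ then print  input=print then false $  — match print
step 5: stack=$ then  input=then false $  — match then
step 6: stack=$  input=false $  — error: stack empty but input remains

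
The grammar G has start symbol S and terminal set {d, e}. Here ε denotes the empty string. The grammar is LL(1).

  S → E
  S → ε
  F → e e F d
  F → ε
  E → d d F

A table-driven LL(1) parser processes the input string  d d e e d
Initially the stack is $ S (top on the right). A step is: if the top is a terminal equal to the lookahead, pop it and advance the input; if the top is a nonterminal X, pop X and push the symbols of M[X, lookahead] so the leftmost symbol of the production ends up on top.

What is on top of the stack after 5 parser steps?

     Stack    Input        Action
  1  $ S      d d e e d $  expand S → E
  2  $ E      d d e e d $  expand E → d d F
  3  $ F d d  d d e e d $  match d
  4  $ F d    d e e d $    match d
  5  $ F      e e d $      expand F → e e F d
Stack after step 5: $ d F e e (top = e).

e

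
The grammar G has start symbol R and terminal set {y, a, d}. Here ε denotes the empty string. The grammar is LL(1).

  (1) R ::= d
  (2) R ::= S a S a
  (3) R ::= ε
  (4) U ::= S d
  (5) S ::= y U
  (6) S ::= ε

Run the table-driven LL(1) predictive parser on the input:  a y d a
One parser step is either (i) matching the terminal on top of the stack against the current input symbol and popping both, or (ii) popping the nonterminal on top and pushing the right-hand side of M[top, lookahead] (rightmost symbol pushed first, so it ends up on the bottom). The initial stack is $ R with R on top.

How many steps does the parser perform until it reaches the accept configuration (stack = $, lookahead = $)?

9

     Stack      Input      Action
  1  $ R        a y d a $  expand R ::= S a S a
  2  $ a S a S  a y d a $  expand S ::= ε
  3  $ a S a    a y d a $  match a
  4  $ a S      y d a $    expand S ::= y U
  5  $ a U y    y d a $    match y
  6  $ a U      d a $      expand U ::= S d
  7  $ a d S    d a $      expand S ::= ε
  8  $ a d      d a $      match d
  9  $ a        a $        match a
Accept reached after 9 steps.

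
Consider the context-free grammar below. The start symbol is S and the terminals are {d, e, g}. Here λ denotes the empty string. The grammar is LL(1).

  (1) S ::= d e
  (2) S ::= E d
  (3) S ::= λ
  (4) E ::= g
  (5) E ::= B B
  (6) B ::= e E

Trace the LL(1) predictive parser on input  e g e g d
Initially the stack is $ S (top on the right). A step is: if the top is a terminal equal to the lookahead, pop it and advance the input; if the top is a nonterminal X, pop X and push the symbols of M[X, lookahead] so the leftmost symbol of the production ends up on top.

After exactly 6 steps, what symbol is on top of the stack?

B

     Stack      Input        Action
  1  $ S        e g e g d $  expand S ::= E d
  2  $ d E      e g e g d $  expand E ::= B B
  3  $ d B B    e g e g d $  expand B ::= e E
  4  $ d B E e  e g e g d $  match e
  5  $ d B E    g e g d $    expand E ::= g
  6  $ d B g    g e g d $    match g
Stack after step 6: $ d B (top = B).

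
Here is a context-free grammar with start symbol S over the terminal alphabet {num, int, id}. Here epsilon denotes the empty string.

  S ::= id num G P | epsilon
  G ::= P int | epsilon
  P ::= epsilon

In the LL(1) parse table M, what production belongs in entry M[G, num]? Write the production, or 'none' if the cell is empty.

FIRST(S) = {epsilon, id}
FIRST(P) = {epsilon}
FIRST(G) = {epsilon, int}  (via P int)
FOLLOW(S) includes $ since S is the start symbol.
FOLLOW(S): S appears on no right-hand side. Thus FOLLOW(S) = {$}.
FOLLOW(G): in S::=id num G P, G is followed by P with FIRST {epsilon}; in S::=id num G P, the suffix after G is nullable, so FOLLOW(G) ⊇ FOLLOW(S) = {$}. Thus FOLLOW(G) = {$}.
For G ::= P int: FIRST(P int) = {int}, so it goes in M[G, t] for t ∈ {int}.
For G ::= epsilon: FIRST(epsilon) = {epsilon}, so it goes in M[G, t] for t ∈ {}; since epsilon ∈ FIRST, also for every t ∈ FOLLOW(G) = {$}.
None of these place a production in M[G, num].

none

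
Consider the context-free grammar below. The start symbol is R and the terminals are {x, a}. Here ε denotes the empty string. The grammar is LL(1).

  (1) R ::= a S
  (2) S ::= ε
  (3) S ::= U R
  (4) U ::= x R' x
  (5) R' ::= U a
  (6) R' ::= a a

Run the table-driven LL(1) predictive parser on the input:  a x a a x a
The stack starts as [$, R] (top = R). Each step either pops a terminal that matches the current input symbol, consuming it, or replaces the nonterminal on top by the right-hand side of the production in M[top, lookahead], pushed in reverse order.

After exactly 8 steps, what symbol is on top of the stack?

step 1: stack=$ R  input=a x a a x a $  — expand R ::= a S
step 2: stack=$ S a  input=a x a a x a $  — match a
step 3: stack=$ S  input=x a a x a $  — expand S ::= U R
step 4: stack=$ R U  input=x a a x a $  — expand U ::= x R' x
step 5: stack=$ R x R' x  input=x a a x a $  — match x
step 6: stack=$ R x R'  input=a a x a $  — expand R' ::= a a
step 7: stack=$ R x a a  input=a a x a $  — match a
step 8: stack=$ R x a  input=a x a $  — match a
Stack after step 8: $ R x (top = x).

x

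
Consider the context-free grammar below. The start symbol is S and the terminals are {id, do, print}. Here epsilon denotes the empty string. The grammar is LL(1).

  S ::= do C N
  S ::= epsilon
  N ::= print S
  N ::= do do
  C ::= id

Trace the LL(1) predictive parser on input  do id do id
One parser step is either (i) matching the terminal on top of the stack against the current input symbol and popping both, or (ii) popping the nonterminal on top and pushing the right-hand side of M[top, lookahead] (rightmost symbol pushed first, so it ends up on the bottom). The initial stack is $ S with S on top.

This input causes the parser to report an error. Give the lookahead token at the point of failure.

step 1: stack=$ S  input=do id do id $  — expand S ::= do C N
step 2: stack=$ N C do  input=do id do id $  — match do
step 3: stack=$ N C  input=id do id $  — expand C ::= id
step 4: stack=$ N id  input=id do id $  — match id
step 5: stack=$ N  input=do id $  — expand N ::= do do
step 6: stack=$ do do  input=do id $  — match do
step 7: stack=$ do  input=id $  — error: top is terminal do but lookahead is id

id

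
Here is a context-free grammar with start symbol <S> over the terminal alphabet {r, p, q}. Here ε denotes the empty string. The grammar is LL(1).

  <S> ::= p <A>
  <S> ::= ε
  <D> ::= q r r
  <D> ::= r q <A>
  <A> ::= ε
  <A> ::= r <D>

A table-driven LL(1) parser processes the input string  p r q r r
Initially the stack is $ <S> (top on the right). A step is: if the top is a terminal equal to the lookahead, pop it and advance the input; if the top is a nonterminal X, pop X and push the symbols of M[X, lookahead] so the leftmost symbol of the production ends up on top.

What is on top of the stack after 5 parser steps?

     Stack    Input        Action
  1  $ <S>    p r q r r $  expand <S> ::= p <A>
  2  $ <A> p  p r q r r $  match p
  3  $ <A>    r q r r $    expand <A> ::= r <D>
  4  $ <D> r  r q r r $    match r
  5  $ <D>    q r r $      expand <D> ::= q r r
Stack after step 5: $ r r q (top = q).

q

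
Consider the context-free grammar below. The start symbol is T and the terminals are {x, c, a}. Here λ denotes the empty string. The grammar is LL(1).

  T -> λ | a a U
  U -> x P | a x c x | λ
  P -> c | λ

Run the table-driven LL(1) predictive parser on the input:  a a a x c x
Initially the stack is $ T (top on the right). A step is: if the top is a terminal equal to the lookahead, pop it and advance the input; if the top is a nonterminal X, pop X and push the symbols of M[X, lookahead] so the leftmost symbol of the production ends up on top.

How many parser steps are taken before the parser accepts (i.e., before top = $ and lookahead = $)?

     Stack      Input          Action
  1  $ T        a a a x c x $  expand T -> a a U
  2  $ U a a    a a a x c x $  match a
  3  $ U a      a a x c x $    match a
  4  $ U        a x c x $      expand U -> a x c x
  5  $ x c x a  a x c x $      match a
  6  $ x c x    x c x $        match x
  7  $ x c      c x $          match c
  8  $ x        x $            match x
Accept reached after 8 steps.

8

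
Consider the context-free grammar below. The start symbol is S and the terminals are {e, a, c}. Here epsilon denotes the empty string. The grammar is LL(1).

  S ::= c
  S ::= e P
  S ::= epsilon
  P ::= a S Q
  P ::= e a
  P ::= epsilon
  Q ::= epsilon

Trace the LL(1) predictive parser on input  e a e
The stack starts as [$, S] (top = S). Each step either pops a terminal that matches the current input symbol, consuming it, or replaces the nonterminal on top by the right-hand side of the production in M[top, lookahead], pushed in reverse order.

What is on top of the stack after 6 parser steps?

P

step 1: stack=$ S  input=e a e $  — expand S ::= e P
step 2: stack=$ P e  input=e a e $  — match e
step 3: stack=$ P  input=a e $  — expand P ::= a S Q
step 4: stack=$ Q S a  input=a e $  — match a
step 5: stack=$ Q S  input=e $  — expand S ::= e P
step 6: stack=$ Q P e  input=e $  — match e
Stack after step 6: $ Q P (top = P).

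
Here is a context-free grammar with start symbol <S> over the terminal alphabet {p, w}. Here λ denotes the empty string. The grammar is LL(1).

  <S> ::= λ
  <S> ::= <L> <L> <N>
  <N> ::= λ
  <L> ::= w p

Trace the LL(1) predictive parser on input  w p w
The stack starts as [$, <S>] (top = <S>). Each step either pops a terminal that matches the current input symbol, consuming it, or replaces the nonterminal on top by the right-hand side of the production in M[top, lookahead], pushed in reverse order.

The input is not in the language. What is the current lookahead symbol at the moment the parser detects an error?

$

step 1: stack=$ <S>  input=w p w $  — expand <S> ::= <L> <L> <N>
step 2: stack=$ <N> <L> <L>  input=w p w $  — expand <L> ::= w p
step 3: stack=$ <N> <L> p w  input=w p w $  — match w
step 4: stack=$ <N> <L> p  input=p w $  — match p
step 5: stack=$ <N> <L>  input=w $  — expand <L> ::= w p
step 6: stack=$ <N> p w  input=w $  — match w
step 7: stack=$ <N> p  input=$  — error: top is terminal p but lookahead is $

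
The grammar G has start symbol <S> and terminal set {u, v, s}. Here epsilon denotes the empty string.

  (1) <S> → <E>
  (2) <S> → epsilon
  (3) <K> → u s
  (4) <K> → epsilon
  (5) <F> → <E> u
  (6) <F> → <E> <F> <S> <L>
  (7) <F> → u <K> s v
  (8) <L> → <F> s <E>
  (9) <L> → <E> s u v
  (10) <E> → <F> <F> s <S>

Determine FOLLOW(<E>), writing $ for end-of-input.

FIRST(<K>): from <K>→u s we get {u}; from <K>→epsilon we get {epsilon}. So FIRST(<K>) = {epsilon, u}.
FIRST(<S>): from <S>→<E> we get {u}; from <S>→epsilon we get {epsilon}. So FIRST(<S>) = {epsilon, u}.
FIRST(<F>): from <F>→<E> u we get {u}; from <F>→<E> <F> <S> <L> we get {u}; from <F>→u <K> s v we get {u}. So FIRST(<F>) = {u}.
FIRST(<E>): from <E>→<F> <F> s <S> we get {u}. So FIRST(<E>) = {u}.
FIRST(<L>): from <L>→<F> s <E> we get {u}; from <L>→<E> s u v we get {u}. So FIRST(<L>) = {u}.
FOLLOW(<S>) includes $ since <S> is the start symbol.
FOLLOW(<K>): in <F>→u <K> s v, <K> is followed by s v with FIRST {s}. Thus FOLLOW(<K>) = {s}.
FOLLOW(<F>): in <F>→<E> <F> <S> <L>, <F> is followed by <S> <L> with FIRST {u}; in <L>→<F> s <E>, <F> is followed by s <E> with FIRST {s}; in <E>→<F> <F> s <S> (occurrence 1), <F> is followed by <F> s <S> with FIRST {u}; in <E>→<F> <F> s <S> (occurrence 2), <F> is followed by s <S> with FIRST {s}. Thus FOLLOW(<F>) = {s, u}.
FOLLOW(<L>): in <F>→<E> <F> <S> <L>, the suffix after <L> is empty, so FOLLOW(<L>) ⊇ FOLLOW(<F>) = {s, u}. Thus FOLLOW(<L>) = {s, u}.
FOLLOW(<S>): in <F>→<E> <F> <S> <L>, <S> is followed by <L> with FIRST {u}; in <E>→<F> <F> s <S>, the suffix after <S> is empty, so FOLLOW(<S>) ⊇ FOLLOW(<E>) = {$, s, u}. Thus FOLLOW(<S>) = {$, s, u}.
FOLLOW(<E>): in <S>→<E>, the suffix after <E> is empty, so FOLLOW(<E>) ⊇ FOLLOW(<S>) = {$, s, u}; in <F>→<E> u, <E> is followed by u with FIRST {u}; in <F>→<E> <F> <S> <L>, <E> is followed by <F> <S> <L> with FIRST {u}; in <L>→<F> s <E>, the suffix after <E> is empty, so FOLLOW(<E>) ⊇ FOLLOW(<L>) = {s, u}; in <L>→<E> s u v, <E> is followed by s u v with FIRST {s}. Thus FOLLOW(<E>) = {$, s, u}.

{$, s, u}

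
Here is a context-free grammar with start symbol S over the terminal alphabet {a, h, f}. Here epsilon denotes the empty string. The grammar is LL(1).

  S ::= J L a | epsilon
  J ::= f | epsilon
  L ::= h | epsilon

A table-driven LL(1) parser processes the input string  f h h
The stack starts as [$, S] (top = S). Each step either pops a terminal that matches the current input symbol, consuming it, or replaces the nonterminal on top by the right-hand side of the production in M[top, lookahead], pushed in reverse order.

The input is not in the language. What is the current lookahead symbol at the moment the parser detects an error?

     Stack    Input    Action
  1  $ S      f h h $  expand S ::= J L a
  2  $ a L J  f h h $  expand J ::= f
  3  $ a L f  f h h $  match f
  4  $ a L    h h $    expand L ::= h
  5  $ a h    h h $    match h
  6  $ a      h $      error: top is terminal a but lookahead is h

h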